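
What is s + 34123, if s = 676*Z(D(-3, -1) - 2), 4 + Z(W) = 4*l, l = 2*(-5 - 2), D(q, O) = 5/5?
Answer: -6437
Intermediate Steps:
D(q, O) = 1 (D(q, O) = 5*(⅕) = 1)
l = -14 (l = 2*(-7) = -14)
Z(W) = -60 (Z(W) = -4 + 4*(-14) = -4 - 56 = -60)
s = -40560 (s = 676*(-60) = -40560)
s + 34123 = -40560 + 34123 = -6437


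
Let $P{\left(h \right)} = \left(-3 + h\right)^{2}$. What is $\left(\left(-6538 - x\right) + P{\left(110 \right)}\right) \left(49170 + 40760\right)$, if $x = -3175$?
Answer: $727173980$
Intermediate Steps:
$\left(\left(-6538 - x\right) + P{\left(110 \right)}\right) \left(49170 + 40760\right) = \left(\left(-6538 - -3175\right) + \left(-3 + 110\right)^{2}\right) \left(49170 + 40760\right) = \left(\left(-6538 + 3175\right) + 107^{2}\right) 89930 = \left(-3363 + 11449\right) 89930 = 8086 \cdot 89930 = 727173980$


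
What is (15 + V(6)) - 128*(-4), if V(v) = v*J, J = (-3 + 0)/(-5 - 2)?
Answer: 3707/7 ≈ 529.57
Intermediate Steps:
J = 3/7 (J = -3/(-7) = -3*(-1/7) = 3/7 ≈ 0.42857)
V(v) = 3*v/7 (V(v) = v*(3/7) = 3*v/7)
(15 + V(6)) - 128*(-4) = (15 + (3/7)*6) - 128*(-4) = (15 + 18/7) + 512 = 123/7 + 512 = 3707/7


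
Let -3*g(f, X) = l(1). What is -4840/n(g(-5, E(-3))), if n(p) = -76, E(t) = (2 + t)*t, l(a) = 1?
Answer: 1210/19 ≈ 63.684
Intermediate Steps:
E(t) = t*(2 + t)
g(f, X) = -⅓ (g(f, X) = -⅓*1 = -⅓)
-4840/n(g(-5, E(-3))) = -4840/(-76) = -4840*(-1/76) = 1210/19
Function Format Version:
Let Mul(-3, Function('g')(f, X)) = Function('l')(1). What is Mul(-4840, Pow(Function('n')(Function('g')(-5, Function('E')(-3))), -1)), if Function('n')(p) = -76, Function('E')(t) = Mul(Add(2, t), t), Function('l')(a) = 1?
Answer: Rational(1210, 19) ≈ 63.684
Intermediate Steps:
Function('E')(t) = Mul(t, Add(2, t))
Function('g')(f, X) = Rational(-1, 3) (Function('g')(f, X) = Mul(Rational(-1, 3), 1) = Rational(-1, 3))
Mul(-4840, Pow(Function('n')(Function('g')(-5, Function('E')(-3))), -1)) = Mul(-4840, Pow(-76, -1)) = Mul(-4840, Rational(-1, 76)) = Rational(1210, 19)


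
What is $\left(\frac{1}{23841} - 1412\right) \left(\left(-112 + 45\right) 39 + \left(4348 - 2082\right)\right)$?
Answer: $\frac{11681231377}{23841} \approx 4.8996 \cdot 10^{5}$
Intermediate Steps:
$\left(\frac{1}{23841} - 1412\right) \left(\left(-112 + 45\right) 39 + \left(4348 - 2082\right)\right) = \left(\frac{1}{23841} - 1412\right) \left(\left(-67\right) 39 + 2266\right) = - \frac{33663491 \left(-2613 + 2266\right)}{23841} = \left(- \frac{33663491}{23841}\right) \left(-347\right) = \frac{11681231377}{23841}$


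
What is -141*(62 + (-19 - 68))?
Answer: 3525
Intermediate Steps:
-141*(62 + (-19 - 68)) = -141*(62 - 87) = -141*(-25) = 3525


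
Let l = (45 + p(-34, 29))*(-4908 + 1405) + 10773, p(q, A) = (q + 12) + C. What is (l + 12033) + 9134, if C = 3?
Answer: -59138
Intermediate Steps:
p(q, A) = 15 + q (p(q, A) = (q + 12) + 3 = (12 + q) + 3 = 15 + q)
l = -80305 (l = (45 + (15 - 34))*(-4908 + 1405) + 10773 = (45 - 19)*(-3503) + 10773 = 26*(-3503) + 10773 = -91078 + 10773 = -80305)
(l + 12033) + 9134 = (-80305 + 12033) + 9134 = -68272 + 9134 = -59138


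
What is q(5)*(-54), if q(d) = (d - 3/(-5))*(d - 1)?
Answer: -6048/5 ≈ -1209.6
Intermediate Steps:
q(d) = (-1 + d)*(3/5 + d) (q(d) = (d - 3*(-1/5))*(-1 + d) = (d + 3/5)*(-1 + d) = (3/5 + d)*(-1 + d) = (-1 + d)*(3/5 + d))
q(5)*(-54) = (-3/5 + 5**2 - 2/5*5)*(-54) = (-3/5 + 25 - 2)*(-54) = (112/5)*(-54) = -6048/5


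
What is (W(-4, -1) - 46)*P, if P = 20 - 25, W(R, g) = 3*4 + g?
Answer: 175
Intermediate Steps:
W(R, g) = 12 + g
P = -5
(W(-4, -1) - 46)*P = ((12 - 1) - 46)*(-5) = (11 - 46)*(-5) = -35*(-5) = 175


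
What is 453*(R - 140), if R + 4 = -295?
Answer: -198867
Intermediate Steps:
R = -299 (R = -4 - 295 = -299)
453*(R - 140) = 453*(-299 - 140) = 453*(-439) = -198867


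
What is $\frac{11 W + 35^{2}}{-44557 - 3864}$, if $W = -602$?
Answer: $\frac{5397}{48421} \approx 0.11146$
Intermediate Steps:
$\frac{11 W + 35^{2}}{-44557 - 3864} = \frac{11 \left(-602\right) + 35^{2}}{-44557 - 3864} = \frac{-6622 + 1225}{-48421} = \left(-5397\right) \left(- \frac{1}{48421}\right) = \frac{5397}{48421}$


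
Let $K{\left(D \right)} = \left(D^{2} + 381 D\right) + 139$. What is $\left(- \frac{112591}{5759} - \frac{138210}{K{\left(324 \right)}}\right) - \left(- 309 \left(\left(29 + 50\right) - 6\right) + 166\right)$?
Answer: $\frac{29446100615112}{1316271281} \approx 22371.0$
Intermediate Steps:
$K{\left(D \right)} = 139 + D^{2} + 381 D$
$\left(- \frac{112591}{5759} - \frac{138210}{K{\left(324 \right)}}\right) - \left(- 309 \left(\left(29 + 50\right) - 6\right) + 166\right) = \left(- \frac{112591}{5759} - \frac{138210}{139 + 324^{2} + 381 \cdot 324}\right) - \left(- 309 \left(\left(29 + 50\right) - 6\right) + 166\right) = \left(\left(-112591\right) \frac{1}{5759} - \frac{138210}{139 + 104976 + 123444}\right) - \left(- 309 \left(79 - 6\right) + 166\right) = \left(- \frac{112591}{5759} - \frac{138210}{228559}\right) - \left(\left(-309\right) 73 + 166\right) = \left(- \frac{112591}{5759} - \frac{138210}{228559}\right) - \left(-22557 + 166\right) = \left(- \frac{112591}{5759} - \frac{138210}{228559}\right) - -22391 = - \frac{26529637759}{1316271281} + 22391 = \frac{29446100615112}{1316271281}$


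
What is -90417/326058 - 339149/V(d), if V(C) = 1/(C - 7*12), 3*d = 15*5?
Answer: 2174784114487/108686 ≈ 2.0010e+7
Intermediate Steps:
d = 25 (d = (15*5)/3 = (1/3)*75 = 25)
V(C) = 1/(-84 + C) (V(C) = 1/(C - 84) = 1/(-84 + C))
-90417/326058 - 339149/V(d) = -90417/326058 - 339149/(1/(-84 + 25)) = -90417*1/326058 - 339149/(1/(-59)) = -30139/108686 - 339149/(-1/59) = -30139/108686 - 339149*(-59) = -30139/108686 + 20009791 = 2174784114487/108686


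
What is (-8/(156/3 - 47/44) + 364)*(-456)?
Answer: -123936544/747 ≈ -1.6591e+5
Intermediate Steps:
(-8/(156/3 - 47/44) + 364)*(-456) = (-8/(156*(1/3) - 47*1/44) + 364)*(-456) = (-8/(52 - 47/44) + 364)*(-456) = (-8/2241/44 + 364)*(-456) = (-8*44/2241 + 364)*(-456) = (-352/2241 + 364)*(-456) = (815372/2241)*(-456) = -123936544/747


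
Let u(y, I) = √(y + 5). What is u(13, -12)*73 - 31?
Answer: -31 + 219*√2 ≈ 278.71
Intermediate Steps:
u(y, I) = √(5 + y)
u(13, -12)*73 - 31 = √(5 + 13)*73 - 31 = √18*73 - 31 = (3*√2)*73 - 31 = 219*√2 - 31 = -31 + 219*√2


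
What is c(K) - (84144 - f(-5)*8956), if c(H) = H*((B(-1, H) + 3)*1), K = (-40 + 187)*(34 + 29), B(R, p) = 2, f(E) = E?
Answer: -82619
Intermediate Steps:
K = 9261 (K = 147*63 = 9261)
c(H) = 5*H (c(H) = H*((2 + 3)*1) = H*(5*1) = H*5 = 5*H)
c(K) - (84144 - f(-5)*8956) = 5*9261 - (84144 - (-5)*8956) = 46305 - (84144 - 1*(-44780)) = 46305 - (84144 + 44780) = 46305 - 1*128924 = 46305 - 128924 = -82619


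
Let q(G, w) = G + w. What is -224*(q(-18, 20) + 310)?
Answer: -69888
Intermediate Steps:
-224*(q(-18, 20) + 310) = -224*((-18 + 20) + 310) = -224*(2 + 310) = -224*312 = -69888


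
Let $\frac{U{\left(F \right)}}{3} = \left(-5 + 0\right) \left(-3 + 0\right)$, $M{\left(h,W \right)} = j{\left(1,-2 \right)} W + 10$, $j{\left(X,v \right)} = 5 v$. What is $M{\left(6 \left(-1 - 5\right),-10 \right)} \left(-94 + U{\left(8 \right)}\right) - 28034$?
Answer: $-33424$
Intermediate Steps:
$M{\left(h,W \right)} = 10 - 10 W$ ($M{\left(h,W \right)} = 5 \left(-2\right) W + 10 = - 10 W + 10 = 10 - 10 W$)
$U{\left(F \right)} = 45$ ($U{\left(F \right)} = 3 \left(-5 + 0\right) \left(-3 + 0\right) = 3 \left(\left(-5\right) \left(-3\right)\right) = 3 \cdot 15 = 45$)
$M{\left(6 \left(-1 - 5\right),-10 \right)} \left(-94 + U{\left(8 \right)}\right) - 28034 = \left(10 - -100\right) \left(-94 + 45\right) - 28034 = \left(10 + 100\right) \left(-49\right) - 28034 = 110 \left(-49\right) - 28034 = -5390 - 28034 = -33424$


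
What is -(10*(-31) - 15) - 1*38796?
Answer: -38471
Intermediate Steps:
-(10*(-31) - 15) - 1*38796 = -(-310 - 15) - 38796 = -1*(-325) - 38796 = 325 - 38796 = -38471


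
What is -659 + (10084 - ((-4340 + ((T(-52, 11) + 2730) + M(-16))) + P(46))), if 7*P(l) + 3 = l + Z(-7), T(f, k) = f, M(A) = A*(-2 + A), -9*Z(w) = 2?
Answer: 97136/9 ≈ 10793.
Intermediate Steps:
Z(w) = -2/9 (Z(w) = -1/9*2 = -2/9)
P(l) = -29/63 + l/7 (P(l) = -3/7 + (l - 2/9)/7 = -3/7 + (-2/9 + l)/7 = -3/7 + (-2/63 + l/7) = -29/63 + l/7)
-659 + (10084 - ((-4340 + ((T(-52, 11) + 2730) + M(-16))) + P(46))) = -659 + (10084 - ((-4340 + ((-52 + 2730) - 16*(-2 - 16))) + (-29/63 + (1/7)*46))) = -659 + (10084 - ((-4340 + (2678 - 16*(-18))) + (-29/63 + 46/7))) = -659 + (10084 - ((-4340 + (2678 + 288)) + 55/9)) = -659 + (10084 - ((-4340 + 2966) + 55/9)) = -659 + (10084 - (-1374 + 55/9)) = -659 + (10084 - 1*(-12311/9)) = -659 + (10084 + 12311/9) = -659 + 103067/9 = 97136/9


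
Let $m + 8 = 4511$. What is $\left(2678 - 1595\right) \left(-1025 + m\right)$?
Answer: $3766674$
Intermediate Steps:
$m = 4503$ ($m = -8 + 4511 = 4503$)
$\left(2678 - 1595\right) \left(-1025 + m\right) = \left(2678 - 1595\right) \left(-1025 + 4503\right) = 1083 \cdot 3478 = 3766674$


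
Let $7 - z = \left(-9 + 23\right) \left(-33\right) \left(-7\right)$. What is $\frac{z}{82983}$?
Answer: $- \frac{3227}{82983} \approx -0.038888$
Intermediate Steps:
$z = -3227$ ($z = 7 - \left(-9 + 23\right) \left(-33\right) \left(-7\right) = 7 - 14 \left(-33\right) \left(-7\right) = 7 - \left(-462\right) \left(-7\right) = 7 - 3234 = -3227$)
$\frac{z}{82983} = - \frac{3227}{82983}$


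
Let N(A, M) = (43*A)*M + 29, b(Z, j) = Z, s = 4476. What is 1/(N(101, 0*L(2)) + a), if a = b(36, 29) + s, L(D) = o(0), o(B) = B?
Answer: 1/4541 ≈ 0.00022022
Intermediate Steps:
L(D) = 0
a = 4512 (a = 36 + 4476 = 4512)
N(A, M) = 29 + 43*A*M (N(A, M) = 43*A*M + 29 = 29 + 43*A*M)
1/(N(101, 0*L(2)) + a) = 1/((29 + 43*101*(0*0)) + 4512) = 1/((29 + 43*101*0) + 4512) = 1/((29 + 0) + 4512) = 1/(29 + 4512) = 1/4541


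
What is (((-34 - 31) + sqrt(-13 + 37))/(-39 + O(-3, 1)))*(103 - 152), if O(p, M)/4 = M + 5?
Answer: -637/3 + 98*sqrt(6)/15 ≈ -196.33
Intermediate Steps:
O(p, M) = 20 + 4*M (O(p, M) = 4*(M + 5) = 4*(5 + M) = 20 + 4*M)
(((-34 - 31) + sqrt(-13 + 37))/(-39 + O(-3, 1)))*(103 - 152) = (((-34 - 31) + sqrt(-13 + 37))/(-39 + (20 + 4*1)))*(103 - 152) = ((-65 + sqrt(24))/(-39 + (20 + 4)))*(-49) = ((-65 + 2*sqrt(6))/(-39 + 24))*(-49) = ((-65 + 2*sqrt(6))/(-15))*(-49) = ((-65 + 2*sqrt(6))*(-1/15))*(-49) = (13/3 - 2*sqrt(6)/15)*(-49) = -637/3 + 98*sqrt(6)/15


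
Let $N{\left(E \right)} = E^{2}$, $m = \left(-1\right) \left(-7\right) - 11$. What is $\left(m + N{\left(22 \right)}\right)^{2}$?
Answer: $230400$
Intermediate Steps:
$m = -4$ ($m = 7 - 11 = -4$)
$\left(m + N{\left(22 \right)}\right)^{2} = \left(-4 + 22^{2}\right)^{2} = \left(-4 + 484\right)^{2} = 480^{2} = 230400$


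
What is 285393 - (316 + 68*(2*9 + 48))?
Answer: 280589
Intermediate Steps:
285393 - (316 + 68*(2*9 + 48)) = 285393 - (316 + 68*(18 + 48)) = 285393 - (316 + 68*66) = 285393 - (316 + 4488) = 285393 - 1*4804 = 285393 - 4804 = 280589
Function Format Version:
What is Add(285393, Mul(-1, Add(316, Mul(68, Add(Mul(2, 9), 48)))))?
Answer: 280589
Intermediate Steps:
Add(285393, Mul(-1, Add(316, Mul(68, Add(Mul(2, 9), 48))))) = Add(285393, Mul(-1, Add(316, Mul(68, Add(18, 48))))) = Add(285393, Mul(-1, Add(316, Mul(68, 66)))) = Add(285393, Mul(-1, Add(316, 4488))) = Add(285393, Mul(-1, 4804)) = Add(285393, -4804) = 280589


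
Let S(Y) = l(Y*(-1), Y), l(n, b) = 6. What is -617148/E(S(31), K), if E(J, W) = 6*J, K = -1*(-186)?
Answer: -17143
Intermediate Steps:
S(Y) = 6
K = 186
-617148/E(S(31), K) = -617148/(6*6) = -617148/36 = -617148*1/36 = -17143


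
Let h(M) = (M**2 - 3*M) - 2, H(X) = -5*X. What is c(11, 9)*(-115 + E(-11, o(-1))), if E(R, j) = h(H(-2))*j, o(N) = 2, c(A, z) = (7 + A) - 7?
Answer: 231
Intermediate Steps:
c(A, z) = A
h(M) = -2 + M**2 - 3*M
E(R, j) = 68*j (E(R, j) = (-2 + (-5*(-2))**2 - (-15)*(-2))*j = (-2 + 10**2 - 3*10)*j = (-2 + 100 - 30)*j = 68*j)
c(11, 9)*(-115 + E(-11, o(-1))) = 11*(-115 + 68*2) = 11*(-115 + 136) = 11*21 = 231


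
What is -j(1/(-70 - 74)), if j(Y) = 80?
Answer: -80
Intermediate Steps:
-j(1/(-70 - 74)) = -1*80 = -80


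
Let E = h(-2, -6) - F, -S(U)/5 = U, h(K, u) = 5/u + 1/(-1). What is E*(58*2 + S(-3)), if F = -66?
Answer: 50435/6 ≈ 8405.8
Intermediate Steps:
h(K, u) = -1 + 5/u (h(K, u) = 5/u + 1*(-1) = 5/u - 1 = -1 + 5/u)
S(U) = -5*U
E = 385/6 (E = (5 - 1*(-6))/(-6) - 1*(-66) = -(5 + 6)/6 + 66 = -⅙*11 + 66 = -11/6 + 66 = 385/6 ≈ 64.167)
E*(58*2 + S(-3)) = 385*(58*2 - 5*(-3))/6 = 385*(116 + 15)/6 = (385/6)*131 = 50435/6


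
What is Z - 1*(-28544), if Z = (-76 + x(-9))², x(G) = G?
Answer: 35769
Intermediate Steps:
Z = 7225 (Z = (-76 - 9)² = (-85)² = 7225)
Z - 1*(-28544) = 7225 - 1*(-28544) = 7225 + 28544 = 35769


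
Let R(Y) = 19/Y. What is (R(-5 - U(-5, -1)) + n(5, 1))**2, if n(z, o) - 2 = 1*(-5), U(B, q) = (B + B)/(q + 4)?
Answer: 5184/25 ≈ 207.36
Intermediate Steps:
U(B, q) = 2*B/(4 + q) (U(B, q) = (2*B)/(4 + q) = 2*B/(4 + q))
n(z, o) = -3 (n(z, o) = 2 + 1*(-5) = 2 - 5 = -3)
(R(-5 - U(-5, -1)) + n(5, 1))**2 = (19/(-5 - 2*(-5)/(4 - 1)) - 3)**2 = (19/(-5 - 2*(-5)/3) - 3)**2 = (19/(-5 - 1*(-10/3)) - 3)**2 = (19/(-5 + 10/3) - 3)**2 = (19/(-5/3) - 3)**2 = (19*(-3/5) - 3)**2 = (-57/5 - 3)**2 = (-72/5)**2 = 5184/25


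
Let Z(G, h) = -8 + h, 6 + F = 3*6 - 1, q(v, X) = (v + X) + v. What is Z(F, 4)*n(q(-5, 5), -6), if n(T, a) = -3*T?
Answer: -60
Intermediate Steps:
q(v, X) = X + 2*v (q(v, X) = (X + v) + v = X + 2*v)
F = 11 (F = -6 + (3*6 - 1) = -6 + (18 - 1) = -6 + 17 = 11)
Z(F, 4)*n(q(-5, 5), -6) = (-8 + 4)*(-3*(5 + 2*(-5))) = -(-12)*(5 - 10) = -(-12)*(-5) = -4*15 = -60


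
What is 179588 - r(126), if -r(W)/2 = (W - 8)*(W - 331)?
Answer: 131208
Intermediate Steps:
r(W) = -2*(-331 + W)*(-8 + W) (r(W) = -2*(W - 8)*(W - 331) = -2*(-8 + W)*(-331 + W) = -2*(-331 + W)*(-8 + W))
179588 - r(126) = 179588 - (-5296 - 2*126² + 678*126) = 179588 - (-5296 - 2*15876 + 85428) = 179588 - (-5296 - 31752 + 85428) = 179588 - 1*48380 = 179588 - 48380 = 131208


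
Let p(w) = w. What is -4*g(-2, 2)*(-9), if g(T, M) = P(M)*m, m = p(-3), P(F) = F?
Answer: -216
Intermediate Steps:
m = -3
g(T, M) = -3*M (g(T, M) = M*(-3) = -3*M)
-4*g(-2, 2)*(-9) = -(-12)*2*(-9) = -4*(-6)*(-9) = 24*(-9) = -216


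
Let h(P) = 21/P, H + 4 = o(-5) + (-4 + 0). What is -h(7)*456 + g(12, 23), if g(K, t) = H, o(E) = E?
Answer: -1381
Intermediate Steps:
H = -13 (H = -4 + (-5 + (-4 + 0)) = -4 + (-5 - 4) = -4 - 9 = -13)
g(K, t) = -13
-h(7)*456 + g(12, 23) = -21/7*456 - 13 = -1*3*456 - 13 = -3*456 - 13 = -1368 - 13 = -1381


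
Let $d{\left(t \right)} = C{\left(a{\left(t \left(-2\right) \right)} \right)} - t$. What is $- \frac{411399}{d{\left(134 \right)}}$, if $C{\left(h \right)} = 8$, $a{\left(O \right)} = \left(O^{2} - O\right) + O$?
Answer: $\frac{45711}{14} \approx 3265.1$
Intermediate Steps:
$a{\left(O \right)} = O^{2}$
$d{\left(t \right)} = 8 - t$
$- \frac{411399}{d{\left(134 \right)}} = - \frac{411399}{8 - 134} = - \frac{411399}{-126} = \left(-411399\right) \left(- \frac{1}{126}\right) = \frac{45711}{14}$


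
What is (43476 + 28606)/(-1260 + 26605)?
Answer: 72082/25345 ≈ 2.8440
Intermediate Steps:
(43476 + 28606)/(-1260 + 26605) = 72082/25345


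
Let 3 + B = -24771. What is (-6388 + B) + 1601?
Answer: -29561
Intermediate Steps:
B = -24774 (B = -3 - 24771 = -24774)
(-6388 + B) + 1601 = (-6388 - 24774) + 1601 = -31162 + 1601 = -29561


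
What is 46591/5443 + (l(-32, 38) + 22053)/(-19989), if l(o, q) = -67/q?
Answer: 30828739441/4134404826 ≈ 7.4566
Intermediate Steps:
46591/5443 + (l(-32, 38) + 22053)/(-19989) = 46591/5443 + (-67/38 + 22053)/(-19989) = 46591*(1/5443) + (-67*1/38 + 22053)*(-1/19989) = 46591/5443 + (-67/38 + 22053)*(-1/19989) = 46591/5443 + (837947/38)*(-1/19989) = 46591/5443 - 837947/759582 = 30828739441/4134404826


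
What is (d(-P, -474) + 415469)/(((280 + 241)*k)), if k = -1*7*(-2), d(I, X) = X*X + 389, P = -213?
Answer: 320267/3647 ≈ 87.817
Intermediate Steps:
d(I, X) = 389 + X**2 (d(I, X) = X**2 + 389 = 389 + X**2)
k = 14 (k = -7*(-2) = 14)
(d(-P, -474) + 415469)/(((280 + 241)*k)) = ((389 + (-474)**2) + 415469)/(((280 + 241)*14)) = ((389 + 224676) + 415469)/((521*14)) = (225065 + 415469)/7294 = 640534*(1/7294) = 320267/3647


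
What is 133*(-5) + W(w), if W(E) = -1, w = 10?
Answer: -666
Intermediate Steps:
133*(-5) + W(w) = 133*(-5) - 1 = -665 - 1 = -666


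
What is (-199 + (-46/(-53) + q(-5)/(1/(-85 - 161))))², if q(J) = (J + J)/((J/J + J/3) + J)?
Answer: 324509097649/811801 ≈ 3.9974e+5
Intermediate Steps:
q(J) = 2*J/(1 + 4*J/3) (q(J) = (2*J)/((1 + J*(⅓)) + J) = (2*J)/((1 + J/3) + J) = (2*J)/(1 + 4*J/3) = 2*J/(1 + 4*J/3))
(-199 + (-46/(-53) + q(-5)/(1/(-85 - 161))))² = (-199 + (-46/(-53) + (6*(-5)/(3 + 4*(-5)))/(1/(-85 - 161))))² = (-199 + (-46*(-1/53) + (6*(-5)/(3 - 20))/(1/(-246))))² = (-199 + (46/53 + (6*(-5)/(-17))/(-1/246)))² = (-199 + (46/53 + (6*(-5)*(-1/17))*(-246)))² = (-199 + (46/53 + (30/17)*(-246)))² = (-199 + (46/53 - 7380/17))² = (-199 - 390358/901)² = (-569657/901)² = 324509097649/811801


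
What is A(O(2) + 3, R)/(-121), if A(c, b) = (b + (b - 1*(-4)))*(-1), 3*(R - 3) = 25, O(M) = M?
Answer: 80/363 ≈ 0.22039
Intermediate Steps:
R = 34/3 (R = 3 + (⅓)*25 = 3 + 25/3 = 34/3 ≈ 11.333)
A(c, b) = -4 - 2*b (A(c, b) = (b + (b + 4))*(-1) = (b + (4 + b))*(-1) = (4 + 2*b)*(-1) = -4 - 2*b)
A(O(2) + 3, R)/(-121) = (-4 - 2*34/3)/(-121) = (-4 - 68/3)*(-1/121) = -80/3*(-1/121) = 80/363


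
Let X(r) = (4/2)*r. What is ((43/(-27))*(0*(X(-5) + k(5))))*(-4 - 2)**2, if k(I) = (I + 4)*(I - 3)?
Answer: 0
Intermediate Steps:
k(I) = (-3 + I)*(4 + I) (k(I) = (4 + I)*(-3 + I) = (-3 + I)*(4 + I))
X(r) = 2*r (X(r) = (4*(1/2))*r = 2*r)
((43/(-27))*(0*(X(-5) + k(5))))*(-4 - 2)**2 = ((43/(-27))*(0*(2*(-5) + (-12 + 5 + 5**2))))*(-4 - 2)**2 = ((43*(-1/27))*(0*(-10 + (-12 + 5 + 25))))*(-6)**2 = -0*(-10 + 18)*36 = -0*8*36 = -43/27*0*36 = 0*36 = 0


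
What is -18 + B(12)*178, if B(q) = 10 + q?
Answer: 3898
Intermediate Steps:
-18 + B(12)*178 = -18 + (10 + 12)*178 = -18 + 22*178 = -18 + 3916 = 3898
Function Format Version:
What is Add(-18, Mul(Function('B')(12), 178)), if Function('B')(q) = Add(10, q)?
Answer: 3898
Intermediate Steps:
Add(-18, Mul(Function('B')(12), 178)) = Add(-18, Mul(Add(10, 12), 178)) = Add(-18, Mul(22, 178)) = Add(-18, 3916) = 3898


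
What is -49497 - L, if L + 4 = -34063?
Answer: -15430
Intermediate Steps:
L = -34067 (L = -4 - 34063 = -34067)
-49497 - L = -49497 - 1*(-34067) = -49497 + 34067 = -15430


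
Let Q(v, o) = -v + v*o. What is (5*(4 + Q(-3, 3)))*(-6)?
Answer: 60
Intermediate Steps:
Q(v, o) = -v + o*v
(5*(4 + Q(-3, 3)))*(-6) = (5*(4 - 3*(-1 + 3)))*(-6) = (5*(4 - 3*2))*(-6) = (5*(4 - 6))*(-6) = (5*(-2))*(-6) = -10*(-6) = 60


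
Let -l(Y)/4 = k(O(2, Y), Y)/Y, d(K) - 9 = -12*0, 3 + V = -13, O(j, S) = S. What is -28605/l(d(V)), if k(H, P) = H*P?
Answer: 9535/12 ≈ 794.58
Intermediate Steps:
V = -16 (V = -3 - 13 = -16)
d(K) = 9 (d(K) = 9 - 12*0 = 9 + 0 = 9)
l(Y) = -4*Y (l(Y) = -4*Y*Y/Y = -4*Y**2/Y = -4*Y)
-28605/l(d(V)) = -28605/((-4*9)) = -28605/(-36) = -28605*(-1/36) = 9535/12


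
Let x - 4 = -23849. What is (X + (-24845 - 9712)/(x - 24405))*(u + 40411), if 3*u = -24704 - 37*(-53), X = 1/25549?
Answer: 2898708576169/123273925 ≈ 23514.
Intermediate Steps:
x = -23845 (x = 4 - 23849 = -23845)
X = 1/25549 ≈ 3.9140e-5
u = -7581 (u = (-24704 - 37*(-53))/3 = (-24704 + 1961)/3 = (⅓)*(-22743) = -7581)
(X + (-24845 - 9712)/(x - 24405))*(u + 40411) = (1/25549 + (-24845 - 9712)/(-23845 - 24405))*(-7581 + 40411) = (1/25549 - 34557/(-48250))*32830 = (1/25549 - 34557*(-1/48250))*32830 = (1/25549 + 34557/48250)*32830 = (882945043/1232739250)*32830 = 2898708576169/123273925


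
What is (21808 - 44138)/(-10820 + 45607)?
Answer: -22330/34787 ≈ -0.64191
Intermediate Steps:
(21808 - 44138)/(-10820 + 45607) = -22330/34787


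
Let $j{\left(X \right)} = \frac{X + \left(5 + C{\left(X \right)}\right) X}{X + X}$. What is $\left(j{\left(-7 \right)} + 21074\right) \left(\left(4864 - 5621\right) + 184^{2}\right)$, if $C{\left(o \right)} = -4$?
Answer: $697561425$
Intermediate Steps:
$j{\left(X \right)} = 1$ ($j{\left(X \right)} = \frac{X + \left(5 - 4\right) X}{X + X} = \frac{X + 1 X}{2 X} = \left(X + X\right) \frac{1}{2 X} = 2 X \frac{1}{2 X} = 1$)
$\left(j{\left(-7 \right)} + 21074\right) \left(\left(4864 - 5621\right) + 184^{2}\right) = \left(1 + 21074\right) \left(\left(4864 - 5621\right) + 184^{2}\right) = 21075 \left(-757 + 33856\right) = 21075 \cdot 33099 = 697561425$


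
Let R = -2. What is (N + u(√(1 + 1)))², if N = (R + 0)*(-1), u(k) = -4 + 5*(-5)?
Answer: 729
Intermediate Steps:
u(k) = -29 (u(k) = -4 - 25 = -29)
N = 2 (N = (-2 + 0)*(-1) = -2*(-1) = 2)
(N + u(√(1 + 1)))² = (2 - 29)² = (-27)² = 729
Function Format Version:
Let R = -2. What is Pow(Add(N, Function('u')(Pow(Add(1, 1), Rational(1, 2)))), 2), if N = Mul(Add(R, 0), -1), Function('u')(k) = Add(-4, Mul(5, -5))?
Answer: 729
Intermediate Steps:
Function('u')(k) = -29 (Function('u')(k) = Add(-4, -25) = -29)
N = 2 (N = Mul(Add(-2, 0), -1) = Mul(-2, -1) = 2)
Pow(Add(N, Function('u')(Pow(Add(1, 1), Rational(1, 2)))), 2) = Pow(Add(2, -29), 2) = Pow(-27, 2) = 729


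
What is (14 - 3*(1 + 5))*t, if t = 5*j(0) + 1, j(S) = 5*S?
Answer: -4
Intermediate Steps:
t = 1 (t = 5*(5*0) + 1 = 5*0 + 1 = 0 + 1 = 1)
(14 - 3*(1 + 5))*t = (14 - 3*(1 + 5))*1 = (14 - 3*6)*1 = (14 - 18)*1 = -4*1 = -4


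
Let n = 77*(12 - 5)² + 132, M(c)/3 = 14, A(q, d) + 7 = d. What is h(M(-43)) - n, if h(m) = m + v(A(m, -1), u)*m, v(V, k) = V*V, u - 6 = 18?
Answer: -1175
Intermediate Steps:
u = 24 (u = 6 + 18 = 24)
A(q, d) = -7 + d
M(c) = 42 (M(c) = 3*14 = 42)
v(V, k) = V²
n = 3905 (n = 77*7² + 132 = 77*49 + 132 = 3773 + 132 = 3905)
h(m) = 65*m (h(m) = m + (-7 - 1)²*m = m + (-8)²*m = m + 64*m = 65*m)
h(M(-43)) - n = 65*42 - 1*3905 = 2730 - 3905 = -1175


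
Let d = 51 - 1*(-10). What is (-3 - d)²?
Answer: 4096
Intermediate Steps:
d = 61 (d = 51 + 10 = 61)
(-3 - d)² = (-3 - 1*61)² = (-3 - 61)² = (-64)² = 4096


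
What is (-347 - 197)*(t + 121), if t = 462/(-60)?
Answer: -308176/5 ≈ -61635.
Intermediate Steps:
t = -77/10 (t = 462*(-1/60) = -77/10 ≈ -7.7000)
(-347 - 197)*(t + 121) = (-347 - 197)*(-77/10 + 121) = -544*1133/10 = -308176/5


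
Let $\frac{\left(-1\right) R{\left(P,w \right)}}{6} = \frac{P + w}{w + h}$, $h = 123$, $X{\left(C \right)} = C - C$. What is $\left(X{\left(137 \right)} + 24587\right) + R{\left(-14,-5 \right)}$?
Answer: $\frac{1450690}{59} \approx 24588.0$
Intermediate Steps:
$X{\left(C \right)} = 0$
$R{\left(P,w \right)} = - \frac{6 \left(P + w\right)}{123 + w}$ ($R{\left(P,w \right)} = - 6 \frac{P + w}{w + 123} = - 6 \frac{P + w}{123 + w} = - \frac{6 \left(P + w\right)}{123 + w}$)
$\left(X{\left(137 \right)} + 24587\right) + R{\left(-14,-5 \right)} = \left(0 + 24587\right) + \frac{6 \left(\left(-1\right) \left(-14\right) - -5\right)}{123 - 5} = 24587 + \frac{6 \left(14 + 5\right)}{118} = 24587 + 6 \cdot \frac{1}{118} \cdot 19 = 24587 + \frac{57}{59} = \frac{1450690}{59}$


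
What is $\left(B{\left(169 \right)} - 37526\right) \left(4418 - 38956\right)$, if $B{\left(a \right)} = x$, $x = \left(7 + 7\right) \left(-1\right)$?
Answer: $1296556520$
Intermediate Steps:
$x = -14$ ($x = 14 \left(-1\right) = -14$)
$B{\left(a \right)} = -14$
$\left(B{\left(169 \right)} - 37526\right) \left(4418 - 38956\right) = \left(-14 - 37526\right) \left(4418 - 38956\right) = \left(-37540\right) \left(-34538\right) = 1296556520$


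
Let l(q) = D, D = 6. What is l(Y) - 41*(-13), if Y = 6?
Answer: 539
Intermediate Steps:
l(q) = 6
l(Y) - 41*(-13) = 6 - 41*(-13) = 6 + 533 = 539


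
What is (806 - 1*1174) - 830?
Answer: -1198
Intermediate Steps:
(806 - 1*1174) - 830 = (806 - 1174) - 830 = -368 - 830 = -1198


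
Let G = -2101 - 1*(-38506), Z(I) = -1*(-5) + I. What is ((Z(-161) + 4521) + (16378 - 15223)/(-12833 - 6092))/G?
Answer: 5507098/45930975 ≈ 0.11990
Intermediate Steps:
Z(I) = 5 + I
G = 36405 (G = -2101 + 38506 = 36405)
((Z(-161) + 4521) + (16378 - 15223)/(-12833 - 6092))/G = (((5 - 161) + 4521) + (16378 - 15223)/(-12833 - 6092))/36405 = ((-156 + 4521) + 1155/(-18925))*(1/36405) = (4365 + 1155*(-1/18925))*(1/36405) = (4365 - 231/3785)*(1/36405) = (16521294/3785)*(1/36405) = 5507098/45930975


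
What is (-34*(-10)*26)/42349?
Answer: 8840/42349 ≈ 0.20874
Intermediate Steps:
(-34*(-10)*26)/42349 = (340*26)*(1/42349) = 8840*(1/42349) = 8840/42349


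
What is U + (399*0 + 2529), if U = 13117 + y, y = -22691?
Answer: -7045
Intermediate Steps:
U = -9574 (U = 13117 - 22691 = -9574)
U + (399*0 + 2529) = -9574 + (399*0 + 2529) = -9574 + (0 + 2529) = -9574 + 2529 = -7045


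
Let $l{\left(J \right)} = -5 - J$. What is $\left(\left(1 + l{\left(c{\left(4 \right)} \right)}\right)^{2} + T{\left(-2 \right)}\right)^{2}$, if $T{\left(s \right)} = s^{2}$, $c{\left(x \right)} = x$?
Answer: $4624$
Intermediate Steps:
$\left(\left(1 + l{\left(c{\left(4 \right)} \right)}\right)^{2} + T{\left(-2 \right)}\right)^{2} = \left(\left(1 - 9\right)^{2} + \left(-2\right)^{2}\right)^{2} = \left(\left(1 - 9\right)^{2} + 4\right)^{2} = \left(\left(-8\right)^{2} + 4\right)^{2} = \left(64 + 4\right)^{2} = 68^{2} = 4624$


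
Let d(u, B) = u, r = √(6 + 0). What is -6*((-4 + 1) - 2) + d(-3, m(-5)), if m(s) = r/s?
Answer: 27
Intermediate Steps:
r = √6 ≈ 2.4495
m(s) = √6/s
-6*((-4 + 1) - 2) + d(-3, m(-5)) = -6*((-4 + 1) - 2) - 3 = -6*(-3 - 2) - 3 = -6*(-5) - 3 = 30 - 3 = 27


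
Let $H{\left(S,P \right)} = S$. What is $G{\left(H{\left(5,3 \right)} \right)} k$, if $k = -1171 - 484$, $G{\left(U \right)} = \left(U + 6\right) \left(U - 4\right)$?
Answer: $-18205$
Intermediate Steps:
$G{\left(U \right)} = \left(-4 + U\right) \left(6 + U\right)$ ($G{\left(U \right)} = \left(6 + U\right) \left(-4 + U\right) = \left(-4 + U\right) \left(6 + U\right)$)
$k = -1655$
$G{\left(H{\left(5,3 \right)} \right)} k = \left(-24 + 5^{2} + 2 \cdot 5\right) \left(-1655\right) = \left(-24 + 25 + 10\right) \left(-1655\right) = 11 \left(-1655\right) = -18205$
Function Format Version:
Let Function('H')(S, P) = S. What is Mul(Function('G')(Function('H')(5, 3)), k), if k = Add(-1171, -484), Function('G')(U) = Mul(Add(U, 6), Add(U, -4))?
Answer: -18205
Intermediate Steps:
Function('G')(U) = Mul(Add(-4, U), Add(6, U)) (Function('G')(U) = Mul(Add(6, U), Add(-4, U)) = Mul(Add(-4, U), Add(6, U)))
k = -1655
Mul(Function('G')(Function('H')(5, 3)), k) = Mul(Add(-24, Pow(5, 2), Mul(2, 5)), -1655) = Mul(Add(-24, 25, 10), -1655) = Mul(11, -1655) = -18205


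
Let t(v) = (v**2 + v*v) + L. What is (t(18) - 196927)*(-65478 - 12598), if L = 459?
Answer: 15288842320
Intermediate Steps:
t(v) = 459 + 2*v**2 (t(v) = (v**2 + v*v) + 459 = (v**2 + v**2) + 459 = 2*v**2 + 459 = 459 + 2*v**2)
(t(18) - 196927)*(-65478 - 12598) = ((459 + 2*18**2) - 196927)*(-65478 - 12598) = ((459 + 2*324) - 196927)*(-78076) = ((459 + 648) - 196927)*(-78076) = (1107 - 196927)*(-78076) = -195820*(-78076) = 15288842320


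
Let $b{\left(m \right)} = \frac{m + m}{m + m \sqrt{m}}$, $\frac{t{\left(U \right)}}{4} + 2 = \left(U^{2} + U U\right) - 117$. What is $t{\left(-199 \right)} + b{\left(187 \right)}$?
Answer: $\frac{29418875}{93} + \frac{\sqrt{187}}{93} \approx 3.1633 \cdot 10^{5}$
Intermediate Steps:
$t{\left(U \right)} = -476 + 8 U^{2}$ ($t{\left(U \right)} = -8 + 4 \left(\left(U^{2} + U U\right) - 117\right) = -8 + 4 \left(\left(U^{2} + U^{2}\right) - 117\right) = -8 + 4 \left(2 U^{2} - 117\right) = -8 + 4 \left(-117 + 2 U^{2}\right) = -8 + \left(-468 + 8 U^{2}\right) = -476 + 8 U^{2}$)
$b{\left(m \right)} = \frac{2 m}{m + m^{\frac{3}{2}}}$
$t{\left(-199 \right)} + b{\left(187 \right)} = \left(-476 + 8 \left(-199\right)^{2}\right) + 2 \cdot 187 \frac{1}{187 + 187^{\frac{3}{2}}} = \left(-476 + 8 \cdot 39601\right) + 2 \cdot 187 \frac{1}{187 + 187 \sqrt{187}} = \left(-476 + 316808\right) + \frac{374}{187 + 187 \sqrt{187}} = 316332 + \frac{374}{187 + 187 \sqrt{187}}$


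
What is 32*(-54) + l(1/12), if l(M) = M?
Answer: -20735/12 ≈ -1727.9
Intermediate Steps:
32*(-54) + l(1/12) = 32*(-54) + 1/12 = -1728 + 1/12 = -20735/12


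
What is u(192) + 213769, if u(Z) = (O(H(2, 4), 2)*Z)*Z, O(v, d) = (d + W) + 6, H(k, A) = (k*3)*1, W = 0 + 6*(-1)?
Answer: 287497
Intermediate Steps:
W = -6 (W = 0 - 6 = -6)
H(k, A) = 3*k (H(k, A) = (3*k)*1 = 3*k)
O(v, d) = d (O(v, d) = (d - 6) + 6 = (-6 + d) + 6 = d)
u(Z) = 2*Z² (u(Z) = (2*Z)*Z = 2*Z²)
u(192) + 213769 = 2*192² + 213769 = 2*36864 + 213769 = 73728 + 213769 = 287497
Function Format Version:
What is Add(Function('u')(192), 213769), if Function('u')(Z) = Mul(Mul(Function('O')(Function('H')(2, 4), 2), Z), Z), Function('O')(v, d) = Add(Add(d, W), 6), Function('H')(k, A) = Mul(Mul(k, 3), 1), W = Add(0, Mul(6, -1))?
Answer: 287497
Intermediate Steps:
W = -6 (W = Add(0, -6) = -6)
Function('H')(k, A) = Mul(3, k) (Function('H')(k, A) = Mul(Mul(3, k), 1) = Mul(3, k))
Function('O')(v, d) = d (Function('O')(v, d) = Add(Add(d, -6), 6) = Add(Add(-6, d), 6) = d)
Function('u')(Z) = Mul(2, Pow(Z, 2)) (Function('u')(Z) = Mul(Mul(2, Z), Z) = Mul(2, Pow(Z, 2)))
Add(Function('u')(192), 213769) = Add(Mul(2, Pow(192, 2)), 213769) = Add(Mul(2, 36864), 213769) = Add(73728, 213769) = 287497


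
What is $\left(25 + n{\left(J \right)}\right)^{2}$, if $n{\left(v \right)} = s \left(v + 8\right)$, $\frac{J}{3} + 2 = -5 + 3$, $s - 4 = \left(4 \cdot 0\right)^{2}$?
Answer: $81$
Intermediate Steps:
$s = 4$ ($s = 4 + \left(4 \cdot 0\right)^{2} = 4 + 0^{2} = 4 + 0 = 4$)
$J = -12$ ($J = -6 + 3 \left(-5 + 3\right) = -6 + 3 \left(-2\right) = -6 - 6 = -12$)
$n{\left(v \right)} = 32 + 4 v$ ($n{\left(v \right)} = 4 \left(v + 8\right) = 4 \left(8 + v\right) = 32 + 4 v$)
$\left(25 + n{\left(J \right)}\right)^{2} = \left(25 + \left(32 + 4 \left(-12\right)\right)\right)^{2} = \left(25 + \left(32 - 48\right)\right)^{2} = \left(25 - 16\right)^{2} = 9^{2} = 81$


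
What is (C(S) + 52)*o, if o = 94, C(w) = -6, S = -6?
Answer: 4324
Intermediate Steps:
(C(S) + 52)*o = (-6 + 52)*94 = 46*94 = 4324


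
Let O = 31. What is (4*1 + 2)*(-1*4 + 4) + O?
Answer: 31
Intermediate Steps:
(4*1 + 2)*(-1*4 + 4) + O = (4*1 + 2)*(-1*4 + 4) + 31 = (4 + 2)*(-4 + 4) + 31 = 6*0 + 31 = 0 + 31 = 31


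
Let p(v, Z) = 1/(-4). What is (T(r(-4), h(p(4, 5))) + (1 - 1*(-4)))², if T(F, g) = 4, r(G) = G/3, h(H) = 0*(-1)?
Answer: 81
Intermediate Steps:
p(v, Z) = -¼
h(H) = 0
r(G) = G/3 (r(G) = G*(⅓) = G/3)
(T(r(-4), h(p(4, 5))) + (1 - 1*(-4)))² = (4 + (1 - 1*(-4)))² = (4 + (1 + 4))² = (4 + 5)² = 9² = 81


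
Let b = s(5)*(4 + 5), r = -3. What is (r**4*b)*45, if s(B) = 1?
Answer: 32805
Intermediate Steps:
b = 9 (b = 1*(4 + 5) = 1*9 = 9)
(r**4*b)*45 = ((-3)**4*9)*45 = (81*9)*45 = 729*45 = 32805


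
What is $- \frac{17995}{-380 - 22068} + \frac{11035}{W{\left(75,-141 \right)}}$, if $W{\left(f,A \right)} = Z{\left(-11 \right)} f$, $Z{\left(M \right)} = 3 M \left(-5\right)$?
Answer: $\frac{1542301}{910800} \approx 1.6933$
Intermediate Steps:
$Z{\left(M \right)} = - 15 M$
$W{\left(f,A \right)} = 165 f$ ($W{\left(f,A \right)} = \left(-15\right) \left(-11\right) f = 165 f$)
$- \frac{17995}{-380 - 22068} + \frac{11035}{W{\left(75,-141 \right)}} = - \frac{17995}{-380 - 22068} + \frac{11035}{165 \cdot 75} = - \frac{17995}{-22448} + \frac{11035}{12375} = \left(-17995\right) \left(- \frac{1}{22448}\right) + 11035 \cdot \frac{1}{12375} = \frac{295}{368} + \frac{2207}{2475} = \frac{1542301}{910800}$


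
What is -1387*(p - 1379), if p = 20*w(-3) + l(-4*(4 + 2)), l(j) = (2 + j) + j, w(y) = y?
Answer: 2059695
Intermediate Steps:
l(j) = 2 + 2*j
p = -106 (p = 20*(-3) + (2 + 2*(-4*(4 + 2))) = -60 + (2 + 2*(-4*6)) = -60 + (2 + 2*(-24)) = -60 + (2 - 48) = -60 - 46 = -106)
-1387*(p - 1379) = -1387*(-106 - 1379) = -1387*(-1485) = 2059695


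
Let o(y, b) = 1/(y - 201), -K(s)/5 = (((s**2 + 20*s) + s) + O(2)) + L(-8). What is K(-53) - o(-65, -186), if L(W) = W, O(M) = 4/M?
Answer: -2247699/266 ≈ -8450.0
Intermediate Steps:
K(s) = 30 - 105*s - 5*s**2 (K(s) = -5*((((s**2 + 20*s) + s) + 4/2) - 8) = -5*(((s**2 + 21*s) + 4*(1/2)) - 8) = -5*(((s**2 + 21*s) + 2) - 8) = -5*((2 + s**2 + 21*s) - 8) = -5*(-6 + s**2 + 21*s) = 30 - 105*s - 5*s**2)
o(y, b) = 1/(-201 + y)
K(-53) - o(-65, -186) = (30 - 105*(-53) - 5*(-53)**2) - 1/(-201 - 65) = (30 + 5565 - 5*2809) - 1/(-266) = (30 + 5565 - 14045) - 1*(-1/266) = -8450 + 1/266 = -2247699/266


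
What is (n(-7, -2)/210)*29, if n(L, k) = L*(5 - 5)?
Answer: 0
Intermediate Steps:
n(L, k) = 0 (n(L, k) = L*0 = 0)
(n(-7, -2)/210)*29 = (0/210)*29 = (0*(1/210))*29 = 0*29 = 0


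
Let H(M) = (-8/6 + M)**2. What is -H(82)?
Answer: -58564/9 ≈ -6507.1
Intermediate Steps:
H(M) = (-4/3 + M)**2 (H(M) = (-8*1/6 + M)**2 = (-4/3 + M)**2)
-H(82) = -(-4 + 3*82)**2/9 = -(-4 + 246)**2/9 = -242**2/9 = -58564/9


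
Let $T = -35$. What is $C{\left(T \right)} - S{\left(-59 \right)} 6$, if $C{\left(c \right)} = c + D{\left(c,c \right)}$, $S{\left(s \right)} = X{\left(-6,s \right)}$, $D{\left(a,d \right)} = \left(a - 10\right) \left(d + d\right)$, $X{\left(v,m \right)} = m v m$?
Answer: $128431$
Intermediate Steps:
$X{\left(v,m \right)} = v m^{2}$
$D{\left(a,d \right)} = 2 d \left(-10 + a\right)$ ($D{\left(a,d \right)} = \left(-10 + a\right) 2 d = 2 d \left(-10 + a\right)$)
$S{\left(s \right)} = - 6 s^{2}$
$C{\left(c \right)} = c + 2 c \left(-10 + c\right)$
$C{\left(T \right)} - S{\left(-59 \right)} 6 = - 35 \left(-19 + 2 \left(-35\right)\right) - - 6 \left(-59\right)^{2} \cdot 6 = - 35 \left(-19 - 70\right) - \left(-6\right) 3481 \cdot 6 = \left(-35\right) \left(-89\right) - \left(-20886\right) 6 = 3115 - -125316 = 3115 + 125316 = 128431$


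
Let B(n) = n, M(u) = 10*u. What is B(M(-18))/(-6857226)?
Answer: 10/380957 ≈ 2.6250e-5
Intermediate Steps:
B(M(-18))/(-6857226) = (10*(-18))/(-6857226) = -180*(-1/6857226) = 10/380957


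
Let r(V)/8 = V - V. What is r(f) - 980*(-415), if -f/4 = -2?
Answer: 406700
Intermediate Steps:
f = 8 (f = -4*(-2) = 8)
r(V) = 0 (r(V) = 8*(V - V) = 8*0 = 0)
r(f) - 980*(-415) = 0 - 980*(-415) = 0 + 406700 = 406700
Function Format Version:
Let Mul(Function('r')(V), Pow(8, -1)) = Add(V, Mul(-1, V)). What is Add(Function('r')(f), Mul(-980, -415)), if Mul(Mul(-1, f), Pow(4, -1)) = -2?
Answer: 406700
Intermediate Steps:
f = 8 (f = Mul(-4, -2) = 8)
Function('r')(V) = 0 (Function('r')(V) = Mul(8, Add(V, Mul(-1, V))) = Mul(8, 0) = 0)
Add(Function('r')(f), Mul(-980, -415)) = Add(0, Mul(-980, -415)) = Add(0, 406700) = 406700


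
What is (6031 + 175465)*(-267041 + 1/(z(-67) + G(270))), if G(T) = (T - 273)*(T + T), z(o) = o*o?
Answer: -139051459419488/2869 ≈ -4.8467e+10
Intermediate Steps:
z(o) = o²
G(T) = 2*T*(-273 + T) (G(T) = (-273 + T)*(2*T) = 2*T*(-273 + T))
(6031 + 175465)*(-267041 + 1/(z(-67) + G(270))) = (6031 + 175465)*(-267041 + 1/((-67)² + 2*270*(-273 + 270))) = 181496*(-267041 + 1/(4489 + 2*270*(-3))) = 181496*(-267041 + 1/(4489 - 1620)) = 181496*(-267041 + 1/2869) = 181496*(-766140628/2869) = -139051459419488/2869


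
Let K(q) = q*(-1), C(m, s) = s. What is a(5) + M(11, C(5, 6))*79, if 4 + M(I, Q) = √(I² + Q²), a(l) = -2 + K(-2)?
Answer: -316 + 79*√157 ≈ 673.87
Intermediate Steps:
K(q) = -q
a(l) = 0 (a(l) = -2 - 1*(-2) = -2 + 2 = 0)
M(I, Q) = -4 + √(I² + Q²)
a(5) + M(11, C(5, 6))*79 = 0 + (-4 + √(11² + 6²))*79 = 0 + (-4 + √(121 + 36))*79 = 0 + (-4 + √157)*79 = 0 + (-316 + 79*√157) = -316 + 79*√157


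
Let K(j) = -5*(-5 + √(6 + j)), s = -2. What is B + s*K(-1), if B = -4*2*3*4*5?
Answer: -530 + 10*√5 ≈ -507.64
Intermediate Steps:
B = -480 (B = -24*4*5 = -4*24*5 = -96*5 = -480)
K(j) = 25 - 5*√(6 + j)
B + s*K(-1) = -480 - 2*(25 - 5*√(6 - 1)) = -480 - 2*(25 - 5*√5) = -480 + (-50 + 10*√5) = -530 + 10*√5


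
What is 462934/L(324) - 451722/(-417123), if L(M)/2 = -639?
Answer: -3565242929/9871911 ≈ -361.15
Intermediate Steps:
L(M) = -1278 (L(M) = 2*(-639) = -1278)
462934/L(324) - 451722/(-417123) = 462934/(-1278) - 451722/(-417123) = 462934*(-1/1278) - 451722*(-1/417123) = -231467/639 + 150574/139041 = -3565242929/9871911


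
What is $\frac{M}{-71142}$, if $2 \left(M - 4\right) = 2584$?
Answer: $- \frac{216}{11857} \approx -0.018217$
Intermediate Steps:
$M = 1296$ ($M = 4 + \frac{1}{2} \cdot 2584 = 4 + 1292 = 1296$)
$\frac{M}{-71142} = \frac{1296}{-71142} = 1296 \left(- \frac{1}{71142}\right) = - \frac{216}{11857}$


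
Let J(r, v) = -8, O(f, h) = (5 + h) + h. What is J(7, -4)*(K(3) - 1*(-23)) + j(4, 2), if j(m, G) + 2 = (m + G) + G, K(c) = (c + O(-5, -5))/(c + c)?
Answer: -526/3 ≈ -175.33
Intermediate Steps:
O(f, h) = 5 + 2*h
K(c) = (-5 + c)/(2*c) (K(c) = (c + (5 + 2*(-5)))/(c + c) = (c + (5 - 10))/((2*c)) = (c - 5)*(1/(2*c)) = (-5 + c)*(1/(2*c)) = (-5 + c)/(2*c))
j(m, G) = -2 + m + 2*G (j(m, G) = -2 + ((m + G) + G) = -2 + ((G + m) + G) = -2 + (m + 2*G) = -2 + m + 2*G)
J(7, -4)*(K(3) - 1*(-23)) + j(4, 2) = -8*((½)*(-5 + 3)/3 - 1*(-23)) + (-2 + 4 + 2*2) = -8*((½)*(⅓)*(-2) + 23) + (-2 + 4 + 4) = -8*(-⅓ + 23) + 6 = -8*68/3 + 6 = -544/3 + 6 = -526/3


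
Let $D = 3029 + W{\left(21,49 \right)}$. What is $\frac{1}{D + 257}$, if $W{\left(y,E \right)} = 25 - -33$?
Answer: $\frac{1}{3344} \approx 0.00029904$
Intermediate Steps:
$W{\left(y,E \right)} = 58$ ($W{\left(y,E \right)} = 25 + 33 = 58$)
$D = 3087$ ($D = 3029 + 58 = 3087$)
$\frac{1}{D + 257} = \frac{1}{3087 + 257} = \frac{1}{3344}$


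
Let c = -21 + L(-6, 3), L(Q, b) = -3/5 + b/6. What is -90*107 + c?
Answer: -96511/10 ≈ -9651.1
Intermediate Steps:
L(Q, b) = -⅗ + b/6 (L(Q, b) = -3*⅕ + b*(⅙) = -⅗ + b/6)
c = -211/10 (c = -21 + (-⅗ + (⅙)*3) = -21 + (-⅗ + ½) = -21 - ⅒ = -211/10 ≈ -21.100)
-90*107 + c = -90*107 - 211/10 = -9630 - 211/10 = -96511/10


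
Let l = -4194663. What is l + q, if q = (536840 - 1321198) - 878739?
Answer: -5857760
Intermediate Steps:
q = -1663097 (q = -784358 - 878739 = -1663097)
l + q = -4194663 - 1663097 = -5857760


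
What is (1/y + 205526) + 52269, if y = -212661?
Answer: 54822942494/212661 ≈ 2.5780e+5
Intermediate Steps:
(1/y + 205526) + 52269 = (1/(-212661) + 205526) + 52269 = (-1/212661 + 205526) + 52269 = 43707364685/212661 + 52269 = 54822942494/212661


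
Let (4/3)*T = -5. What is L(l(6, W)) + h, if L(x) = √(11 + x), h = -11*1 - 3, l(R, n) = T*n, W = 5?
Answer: -14 + I*√31/2 ≈ -14.0 + 2.7839*I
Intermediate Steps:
T = -15/4 (T = (¾)*(-5) = -15/4 ≈ -3.7500)
l(R, n) = -15*n/4
h = -14 (h = -11 - 3 = -14)
L(l(6, W)) + h = √(11 - 15/4*5) - 14 = √(11 - 75/4) - 14 = √(-31/4) - 14 = I*√31/2 - 14 = -14 + I*√31/2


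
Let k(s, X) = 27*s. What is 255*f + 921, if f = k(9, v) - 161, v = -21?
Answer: 21831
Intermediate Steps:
f = 82 (f = 27*9 - 161 = 243 - 161 = 82)
255*f + 921 = 255*82 + 921 = 20910 + 921 = 21831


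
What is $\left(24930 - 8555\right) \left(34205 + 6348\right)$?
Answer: $664055375$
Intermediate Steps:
$\left(24930 - 8555\right) \left(34205 + 6348\right) = \left(24930 - 8555\right) 40553 = 16375 \cdot 40553 = 664055375$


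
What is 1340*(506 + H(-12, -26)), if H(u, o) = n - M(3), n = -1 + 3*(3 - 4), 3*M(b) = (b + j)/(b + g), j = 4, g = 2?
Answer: 2016164/3 ≈ 6.7206e+5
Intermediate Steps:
M(b) = (4 + b)/(3*(2 + b)) (M(b) = ((b + 4)/(b + 2))/3 = ((4 + b)/(2 + b))/3 = (4 + b)/(3*(2 + b)))
n = -4 (n = -1 + 3*(-1) = -1 - 3 = -4)
H(u, o) = -67/15 (H(u, o) = -4 - (4 + 3)/(3*(2 + 3)) = -4 - 7/(3*5) = -4 - 1*7/15 = -4 - 7/15 = -67/15)
1340*(506 + H(-12, -26)) = 1340*(506 - 67/15) = 1340*(7523/15) = 2016164/3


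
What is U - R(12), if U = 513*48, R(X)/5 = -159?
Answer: 25419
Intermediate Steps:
R(X) = -795 (R(X) = 5*(-159) = -795)
U = 24624
U - R(12) = 24624 - 1*(-795) = 24624 + 795 = 25419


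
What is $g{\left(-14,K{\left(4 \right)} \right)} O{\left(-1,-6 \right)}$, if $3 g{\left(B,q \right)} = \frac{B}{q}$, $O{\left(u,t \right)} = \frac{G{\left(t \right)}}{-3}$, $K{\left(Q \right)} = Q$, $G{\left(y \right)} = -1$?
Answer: $- \frac{7}{18} \approx -0.38889$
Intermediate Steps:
$O{\left(u,t \right)} = \frac{1}{3}$ ($O{\left(u,t \right)} = - \frac{1}{-3} = \left(-1\right) \left(- \frac{1}{3}\right) = \frac{1}{3}$)
$g{\left(B,q \right)} = \frac{B}{3 q}$ ($g{\left(B,q \right)} = \frac{B \frac{1}{q}}{3} = \frac{B}{3 q}$)
$g{\left(-14,K{\left(4 \right)} \right)} O{\left(-1,-6 \right)} = \frac{1}{3} \left(-14\right) \frac{1}{4} \cdot \frac{1}{3} = \left(- \frac{7}{6}\right) \frac{1}{3} = - \frac{7}{18}$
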